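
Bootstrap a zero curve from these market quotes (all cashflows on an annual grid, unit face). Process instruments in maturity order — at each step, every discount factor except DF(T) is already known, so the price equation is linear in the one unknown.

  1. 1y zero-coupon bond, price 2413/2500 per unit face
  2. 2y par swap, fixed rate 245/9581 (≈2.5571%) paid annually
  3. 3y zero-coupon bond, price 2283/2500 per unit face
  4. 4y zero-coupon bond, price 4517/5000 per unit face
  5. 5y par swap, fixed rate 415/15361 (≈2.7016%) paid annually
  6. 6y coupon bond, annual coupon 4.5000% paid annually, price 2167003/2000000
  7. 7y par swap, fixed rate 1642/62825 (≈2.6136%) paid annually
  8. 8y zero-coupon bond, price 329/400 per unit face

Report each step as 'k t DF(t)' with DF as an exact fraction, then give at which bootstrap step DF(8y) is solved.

step 1 [1y] zero: DF = P = 2413/2500 ≈ 0.965200
step 2 [2y] swap r/1=245/9581: DF=(1 − 245/9581·(0.965200))/(1+245/9581) = 951/1000 ≈ 0.951000
step 3 [3y] zero: DF = P = 2283/2500 ≈ 0.913200
step 4 [4y] zero: DF = P = 4517/5000 ≈ 0.903400
step 5 [5y] swap r/1=415/15361: DF=(1 − 415/15361·(0.965200+0.951000+0.913200+0.903400))/(1+415/15361) = 1751/2000 ≈ 0.875500
step 6 [6y] bond c/1=9/200: DF=(2167003/2000000 − 9/200·(0.965200+0.951000+0.913200+0.903400+0.875500))/(1+9/200) = 524/625 ≈ 0.838400
step 7 [7y] swap r/1=1642/62825: DF=(1 − 1642/62825·(0.965200+0.951000+0.913200+0.903400+0.875500+0.838400))/(1+1642/62825) = 4179/5000 ≈ 0.835800
step 8 [8y] zero: DF = P = 329/400 ≈ 0.822500

1 1 2413/2500
2 2 951/1000
3 3 2283/2500
4 4 4517/5000
5 5 1751/2000
6 6 524/625
7 7 4179/5000
8 8 329/400
DF(8y) is solved at step 8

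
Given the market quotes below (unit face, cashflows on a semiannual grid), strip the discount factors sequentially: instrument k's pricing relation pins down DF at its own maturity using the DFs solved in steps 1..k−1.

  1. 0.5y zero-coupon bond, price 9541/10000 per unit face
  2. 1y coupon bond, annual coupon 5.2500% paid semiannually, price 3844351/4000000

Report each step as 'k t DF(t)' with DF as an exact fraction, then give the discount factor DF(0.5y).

1 1/2 9541/10000
2 1 9121/10000
DF(0.5y) = 9541/10000 ≈ 0.954100

step 1 [0.5y] zero: DF = P = 9541/10000 ≈ 0.954100
step 2 [1y] bond c/2=21/800: DF=(3844351/4000000 − 21/800·(0.954100))/(1+21/800) = 9121/10000 ≈ 0.912100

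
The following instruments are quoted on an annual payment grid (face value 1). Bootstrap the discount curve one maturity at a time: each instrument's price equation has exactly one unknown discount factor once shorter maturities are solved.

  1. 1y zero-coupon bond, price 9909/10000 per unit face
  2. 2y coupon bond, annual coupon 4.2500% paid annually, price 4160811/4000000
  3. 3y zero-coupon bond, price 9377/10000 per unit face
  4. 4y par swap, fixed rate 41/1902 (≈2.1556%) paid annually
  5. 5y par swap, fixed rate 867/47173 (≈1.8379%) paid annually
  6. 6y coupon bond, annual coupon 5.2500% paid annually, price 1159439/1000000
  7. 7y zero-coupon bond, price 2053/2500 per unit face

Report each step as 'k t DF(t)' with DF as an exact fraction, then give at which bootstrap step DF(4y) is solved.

1 1 9909/10000
2 2 4787/5000
3 3 9377/10000
4 4 459/500
5 5 9133/10000
6 6 8663/10000
7 7 2053/2500
DF(4y) is solved at step 4

step 1 [1y] zero: DF = P = 9909/10000 ≈ 0.990900
step 2 [2y] bond c/1=17/400: DF=(4160811/4000000 − 17/400·(0.990900))/(1+17/400) = 4787/5000 ≈ 0.957400
step 3 [3y] zero: DF = P = 9377/10000 ≈ 0.937700
step 4 [4y] swap r/1=41/1902: DF=(1 − 41/1902·(0.990900+0.957400+0.937700))/(1+41/1902) = 459/500 ≈ 0.918000
step 5 [5y] swap r/1=867/47173: DF=(1 − 867/47173·(0.990900+0.957400+0.937700+0.918000))/(1+867/47173) = 9133/10000 ≈ 0.913300
step 6 [6y] bond c/1=21/400: DF=(1159439/1000000 − 21/400·(0.990900+0.957400+0.937700+0.918000+0.913300))/(1+21/400) = 8663/10000 ≈ 0.866300
step 7 [7y] zero: DF = P = 2053/2500 ≈ 0.821200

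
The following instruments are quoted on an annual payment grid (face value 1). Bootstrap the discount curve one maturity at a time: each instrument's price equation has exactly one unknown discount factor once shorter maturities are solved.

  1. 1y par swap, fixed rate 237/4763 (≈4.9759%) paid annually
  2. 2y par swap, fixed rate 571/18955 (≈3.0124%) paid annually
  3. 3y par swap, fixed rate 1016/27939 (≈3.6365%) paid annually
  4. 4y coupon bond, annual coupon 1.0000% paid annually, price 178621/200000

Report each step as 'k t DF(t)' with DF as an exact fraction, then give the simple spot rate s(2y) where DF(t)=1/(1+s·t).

step 1 [1y] swap r/1=237/4763: DF=(1 − 237/4763·(0))/(1+237/4763) = 4763/5000 ≈ 0.952600
step 2 [2y] swap r/1=571/18955: DF=(1 − 571/18955·(0.952600))/(1+571/18955) = 9429/10000 ≈ 0.942900
step 3 [3y] swap r/1=1016/27939: DF=(1 − 1016/27939·(0.952600+0.942900))/(1+1016/27939) = 1123/1250 ≈ 0.898400
step 4 [4y] bond c/1=1/100: DF=(178621/200000 − 1/100·(0.952600+0.942900+0.898400))/(1+1/100) = 4283/5000 ≈ 0.856600

1 1 4763/5000
2 2 9429/10000
3 3 1123/1250
4 4 4283/5000
s(2y) = (1/(9429/10000) − 1)/(2) = 571/18858 ≈ 3.0279%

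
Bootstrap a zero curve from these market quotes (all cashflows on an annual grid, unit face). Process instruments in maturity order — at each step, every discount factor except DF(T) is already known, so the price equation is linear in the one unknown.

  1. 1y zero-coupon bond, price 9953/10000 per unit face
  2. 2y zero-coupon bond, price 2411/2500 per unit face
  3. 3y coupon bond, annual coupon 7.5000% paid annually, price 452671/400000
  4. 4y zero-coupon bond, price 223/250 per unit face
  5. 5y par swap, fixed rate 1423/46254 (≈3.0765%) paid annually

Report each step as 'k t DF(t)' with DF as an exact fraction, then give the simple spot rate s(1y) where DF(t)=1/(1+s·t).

step 1 [1y] zero: DF = P = 9953/10000 ≈ 0.995300
step 2 [2y] zero: DF = P = 2411/2500 ≈ 0.964400
step 3 [3y] bond c/1=3/40: DF=(452671/400000 − 3/40·(0.995300+0.964400))/(1+3/40) = 229/250 ≈ 0.916000
step 4 [4y] zero: DF = P = 223/250 ≈ 0.892000
step 5 [5y] swap r/1=1423/46254: DF=(1 − 1423/46254·(0.995300+0.964400+0.916000+0.892000))/(1+1423/46254) = 8577/10000 ≈ 0.857700

1 1 9953/10000
2 2 2411/2500
3 3 229/250
4 4 223/250
5 5 8577/10000
s(1y) = (1/(9953/10000) − 1)/(1) = 47/9953 ≈ 0.4722%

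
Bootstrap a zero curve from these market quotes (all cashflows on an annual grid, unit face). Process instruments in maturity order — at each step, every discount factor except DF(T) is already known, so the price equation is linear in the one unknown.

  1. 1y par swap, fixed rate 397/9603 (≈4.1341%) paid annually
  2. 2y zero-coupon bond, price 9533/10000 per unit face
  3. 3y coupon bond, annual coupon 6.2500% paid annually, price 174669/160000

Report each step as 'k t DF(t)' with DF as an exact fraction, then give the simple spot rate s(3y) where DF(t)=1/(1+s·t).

1 1 9603/10000
2 2 9533/10000
3 3 9149/10000
s(3y) = (1/(9149/10000) − 1)/(3) = 851/27447 ≈ 3.1005%

step 1 [1y] swap r/1=397/9603: DF=(1 − 397/9603·(0))/(1+397/9603) = 9603/10000 ≈ 0.960300
step 2 [2y] zero: DF = P = 9533/10000 ≈ 0.953300
step 3 [3y] bond c/1=1/16: DF=(174669/160000 − 1/16·(0.960300+0.953300))/(1+1/16) = 9149/10000 ≈ 0.914900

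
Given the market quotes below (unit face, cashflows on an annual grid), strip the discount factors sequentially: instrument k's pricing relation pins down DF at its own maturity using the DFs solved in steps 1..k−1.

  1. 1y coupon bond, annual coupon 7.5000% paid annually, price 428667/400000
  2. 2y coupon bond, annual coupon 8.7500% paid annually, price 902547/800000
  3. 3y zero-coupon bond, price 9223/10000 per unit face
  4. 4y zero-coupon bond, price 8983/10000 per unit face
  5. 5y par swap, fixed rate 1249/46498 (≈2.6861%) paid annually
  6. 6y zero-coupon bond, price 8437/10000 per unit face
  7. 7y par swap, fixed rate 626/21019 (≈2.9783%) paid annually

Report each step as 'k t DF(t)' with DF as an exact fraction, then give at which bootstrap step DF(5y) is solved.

1 1 9969/10000
2 2 2393/2500
3 3 9223/10000
4 4 8983/10000
5 5 8751/10000
6 6 8437/10000
7 7 4061/5000
DF(5y) is solved at step 5

step 1 [1y] bond c/1=3/40: DF=(428667/400000 − 3/40·(0))/(1+3/40) = 9969/10000 ≈ 0.996900
step 2 [2y] bond c/1=7/80: DF=(902547/800000 − 7/80·(0.996900))/(1+7/80) = 2393/2500 ≈ 0.957200
step 3 [3y] zero: DF = P = 9223/10000 ≈ 0.922300
step 4 [4y] zero: DF = P = 8983/10000 ≈ 0.898300
step 5 [5y] swap r/1=1249/46498: DF=(1 − 1249/46498·(0.996900+0.957200+0.922300+0.898300))/(1+1249/46498) = 8751/10000 ≈ 0.875100
step 6 [6y] zero: DF = P = 8437/10000 ≈ 0.843700
step 7 [7y] swap r/1=626/21019: DF=(1 − 626/21019·(0.996900+0.957200+0.922300+0.898300+0.875100+0.843700))/(1+626/21019) = 4061/5000 ≈ 0.812200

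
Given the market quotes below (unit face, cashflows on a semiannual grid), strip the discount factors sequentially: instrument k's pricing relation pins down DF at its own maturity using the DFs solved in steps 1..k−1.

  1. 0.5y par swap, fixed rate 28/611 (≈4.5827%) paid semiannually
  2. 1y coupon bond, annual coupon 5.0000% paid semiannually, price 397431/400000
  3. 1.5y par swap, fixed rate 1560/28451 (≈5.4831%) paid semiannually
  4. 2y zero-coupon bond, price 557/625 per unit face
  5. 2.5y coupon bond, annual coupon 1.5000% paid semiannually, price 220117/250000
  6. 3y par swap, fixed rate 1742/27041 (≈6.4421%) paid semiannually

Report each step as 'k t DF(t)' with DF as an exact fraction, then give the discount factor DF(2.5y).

step 1 [0.5y] swap r/2=14/611: DF=(1 − 14/611·(0))/(1+14/611) = 611/625 ≈ 0.977600
step 2 [1y] bond c/2=1/40: DF=(397431/400000 − 1/40·(0.977600))/(1+1/40) = 1891/2000 ≈ 0.945500
step 3 [1.5y] swap r/2=780/28451: DF=(1 − 780/28451·(0.977600+0.945500))/(1+780/28451) = 461/500 ≈ 0.922000
step 4 [2y] zero: DF = P = 557/625 ≈ 0.891200
step 5 [2.5y] bond c/2=3/400: DF=(220117/250000 − 3/400·(0.977600+0.945500+0.922000+0.891200))/(1+3/400) = 8461/10000 ≈ 0.846100
step 6 [3y] swap r/2=871/27041: DF=(1 − 871/27041·(0.977600+0.945500+0.922000+0.891200+0.846100))/(1+871/27041) = 4129/5000 ≈ 0.825800

1 1/2 611/625
2 1 1891/2000
3 3/2 461/500
4 2 557/625
5 5/2 8461/10000
6 3 4129/5000
DF(2.5y) = 8461/10000 ≈ 0.846100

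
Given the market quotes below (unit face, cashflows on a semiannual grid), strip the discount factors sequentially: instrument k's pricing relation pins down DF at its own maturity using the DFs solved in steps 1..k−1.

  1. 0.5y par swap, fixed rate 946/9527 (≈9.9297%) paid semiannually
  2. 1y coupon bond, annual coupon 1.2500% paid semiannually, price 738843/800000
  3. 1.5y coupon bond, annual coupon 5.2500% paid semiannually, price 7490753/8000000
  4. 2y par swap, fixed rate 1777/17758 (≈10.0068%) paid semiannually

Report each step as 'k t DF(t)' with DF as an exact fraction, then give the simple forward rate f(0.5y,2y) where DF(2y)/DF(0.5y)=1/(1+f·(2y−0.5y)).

step 1 [0.5y] swap r/2=473/9527: DF=(1 − 473/9527·(0))/(1+473/9527) = 9527/10000 ≈ 0.952700
step 2 [1y] bond c/2=1/160: DF=(738843/800000 − 1/160·(0.952700))/(1+1/160) = 9119/10000 ≈ 0.911900
step 3 [1.5y] bond c/2=21/800: DF=(7490753/8000000 − 21/800·(0.952700+0.911900))/(1+21/800) = 8647/10000 ≈ 0.864700
step 4 [2y] swap r/2=1777/35516: DF=(1 − 1777/35516·(0.952700+0.911900+0.864700))/(1+1777/35516) = 8223/10000 ≈ 0.822300

1 1/2 9527/10000
2 1 9119/10000
3 3/2 8647/10000
4 2 8223/10000
f(0.5y,2y) = ((9527/10000)/(8223/10000) − 1)/(3/2) = 2608/24669 ≈ 10.5720%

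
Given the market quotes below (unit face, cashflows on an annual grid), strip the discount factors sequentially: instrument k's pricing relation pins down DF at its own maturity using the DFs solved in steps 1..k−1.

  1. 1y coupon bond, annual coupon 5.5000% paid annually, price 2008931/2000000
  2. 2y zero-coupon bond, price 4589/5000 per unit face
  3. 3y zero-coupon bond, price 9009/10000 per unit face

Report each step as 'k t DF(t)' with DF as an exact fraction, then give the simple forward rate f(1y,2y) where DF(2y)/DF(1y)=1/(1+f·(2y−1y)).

step 1 [1y] bond c/1=11/200: DF=(2008931/2000000 − 11/200·(0))/(1+11/200) = 9521/10000 ≈ 0.952100
step 2 [2y] zero: DF = P = 4589/5000 ≈ 0.917800
step 3 [3y] zero: DF = P = 9009/10000 ≈ 0.900900

1 1 9521/10000
2 2 4589/5000
3 3 9009/10000
f(1y,2y) = ((9521/10000)/(4589/5000) − 1)/(1) = 343/9178 ≈ 3.7372%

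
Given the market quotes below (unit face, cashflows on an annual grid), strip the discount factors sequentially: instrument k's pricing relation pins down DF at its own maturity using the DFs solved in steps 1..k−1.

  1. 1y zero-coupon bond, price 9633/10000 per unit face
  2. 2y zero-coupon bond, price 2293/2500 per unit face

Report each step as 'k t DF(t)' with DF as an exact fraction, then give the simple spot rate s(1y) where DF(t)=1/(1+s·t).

1 1 9633/10000
2 2 2293/2500
s(1y) = (1/(9633/10000) − 1)/(1) = 367/9633 ≈ 3.8098%

step 1 [1y] zero: DF = P = 9633/10000 ≈ 0.963300
step 2 [2y] zero: DF = P = 2293/2500 ≈ 0.917200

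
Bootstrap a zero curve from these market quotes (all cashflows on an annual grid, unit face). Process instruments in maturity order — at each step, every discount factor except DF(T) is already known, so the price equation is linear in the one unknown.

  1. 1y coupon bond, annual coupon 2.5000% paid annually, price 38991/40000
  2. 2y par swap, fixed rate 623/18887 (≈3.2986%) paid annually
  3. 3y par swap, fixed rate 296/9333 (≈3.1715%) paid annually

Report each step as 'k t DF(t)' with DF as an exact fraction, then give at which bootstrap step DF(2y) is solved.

step 1 [1y] bond c/1=1/40: DF=(38991/40000 − 1/40·(0))/(1+1/40) = 951/1000 ≈ 0.951000
step 2 [2y] swap r/1=623/18887: DF=(1 − 623/18887·(0.951000))/(1+623/18887) = 9377/10000 ≈ 0.937700
step 3 [3y] swap r/1=296/9333: DF=(1 − 296/9333·(0.951000+0.937700))/(1+296/9333) = 1139/1250 ≈ 0.911200

1 1 951/1000
2 2 9377/10000
3 3 1139/1250
DF(2y) is solved at step 2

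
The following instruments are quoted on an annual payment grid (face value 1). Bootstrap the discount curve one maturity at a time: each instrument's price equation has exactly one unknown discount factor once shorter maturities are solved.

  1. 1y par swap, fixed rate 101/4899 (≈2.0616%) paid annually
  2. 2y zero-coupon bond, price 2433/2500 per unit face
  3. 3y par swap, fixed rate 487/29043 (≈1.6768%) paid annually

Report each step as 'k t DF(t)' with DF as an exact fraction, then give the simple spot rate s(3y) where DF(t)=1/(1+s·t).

1 1 4899/5000
2 2 2433/2500
3 3 9513/10000
s(3y) = (1/(9513/10000) − 1)/(3) = 487/28539 ≈ 1.7064%

step 1 [1y] swap r/1=101/4899: DF=(1 − 101/4899·(0))/(1+101/4899) = 4899/5000 ≈ 0.979800
step 2 [2y] zero: DF = P = 2433/2500 ≈ 0.973200
step 3 [3y] swap r/1=487/29043: DF=(1 − 487/29043·(0.979800+0.973200))/(1+487/29043) = 9513/10000 ≈ 0.951300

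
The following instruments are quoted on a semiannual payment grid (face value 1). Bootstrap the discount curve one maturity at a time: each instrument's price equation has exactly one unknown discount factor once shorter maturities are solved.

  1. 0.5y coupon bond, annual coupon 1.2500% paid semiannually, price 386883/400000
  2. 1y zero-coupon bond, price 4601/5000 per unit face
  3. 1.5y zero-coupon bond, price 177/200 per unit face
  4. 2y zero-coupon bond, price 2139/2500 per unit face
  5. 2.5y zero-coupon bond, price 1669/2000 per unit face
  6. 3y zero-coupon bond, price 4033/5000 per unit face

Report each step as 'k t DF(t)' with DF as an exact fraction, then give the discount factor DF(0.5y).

1 1/2 2403/2500
2 1 4601/5000
3 3/2 177/200
4 2 2139/2500
5 5/2 1669/2000
6 3 4033/5000
DF(0.5y) = 2403/2500 ≈ 0.961200

step 1 [0.5y] bond c/2=1/160: DF=(386883/400000 − 1/160·(0))/(1+1/160) = 2403/2500 ≈ 0.961200
step 2 [1y] zero: DF = P = 4601/5000 ≈ 0.920200
step 3 [1.5y] zero: DF = P = 177/200 ≈ 0.885000
step 4 [2y] zero: DF = P = 2139/2500 ≈ 0.855600
step 5 [2.5y] zero: DF = P = 1669/2000 ≈ 0.834500
step 6 [3y] zero: DF = P = 4033/5000 ≈ 0.806600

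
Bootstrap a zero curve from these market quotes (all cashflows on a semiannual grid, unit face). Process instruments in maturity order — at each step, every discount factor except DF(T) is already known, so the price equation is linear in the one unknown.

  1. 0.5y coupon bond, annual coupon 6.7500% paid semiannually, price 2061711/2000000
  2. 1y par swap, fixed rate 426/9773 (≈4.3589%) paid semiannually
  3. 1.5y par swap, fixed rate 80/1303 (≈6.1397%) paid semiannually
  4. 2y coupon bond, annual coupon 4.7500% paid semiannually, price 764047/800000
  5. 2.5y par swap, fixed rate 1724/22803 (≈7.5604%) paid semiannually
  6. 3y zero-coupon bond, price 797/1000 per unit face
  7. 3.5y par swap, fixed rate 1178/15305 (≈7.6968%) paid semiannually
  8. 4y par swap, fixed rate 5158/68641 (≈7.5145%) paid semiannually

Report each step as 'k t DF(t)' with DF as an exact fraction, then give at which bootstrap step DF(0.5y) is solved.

step 1 [0.5y] bond c/2=27/800: DF=(2061711/2000000 − 27/800·(0))/(1+27/800) = 2493/2500 ≈ 0.997200
step 2 [1y] swap r/2=213/9773: DF=(1 − 213/9773·(0.997200))/(1+213/9773) = 4787/5000 ≈ 0.957400
step 3 [1.5y] swap r/2=40/1303: DF=(1 − 40/1303·(0.997200+0.957400))/(1+40/1303) = 114/125 ≈ 0.912000
step 4 [2y] bond c/2=19/800: DF=(764047/800000 − 19/800·(0.997200+0.957400+0.912000))/(1+19/800) = 1083/1250 ≈ 0.866400
step 5 [2.5y] swap r/2=862/22803: DF=(1 − 862/22803·(0.997200+0.957400+0.912000+0.866400))/(1+862/22803) = 2069/2500 ≈ 0.827600
step 6 [3y] zero: DF = P = 797/1000 ≈ 0.797000
step 7 [3.5y] swap r/2=589/15305: DF=(1 − 589/15305·(0.997200+0.957400+0.912000+0.866400+0.827600+0.797000))/(1+589/15305) = 1911/2500 ≈ 0.764400
step 8 [4y] swap r/2=2579/68641: DF=(1 − 2579/68641·(0.997200+0.957400+0.912000+0.866400+0.827600+0.797000+0.764400))/(1+2579/68641) = 7421/10000 ≈ 0.742100

1 1/2 2493/2500
2 1 4787/5000
3 3/2 114/125
4 2 1083/1250
5 5/2 2069/2500
6 3 797/1000
7 7/2 1911/2500
8 4 7421/10000
DF(0.5y) is solved at step 1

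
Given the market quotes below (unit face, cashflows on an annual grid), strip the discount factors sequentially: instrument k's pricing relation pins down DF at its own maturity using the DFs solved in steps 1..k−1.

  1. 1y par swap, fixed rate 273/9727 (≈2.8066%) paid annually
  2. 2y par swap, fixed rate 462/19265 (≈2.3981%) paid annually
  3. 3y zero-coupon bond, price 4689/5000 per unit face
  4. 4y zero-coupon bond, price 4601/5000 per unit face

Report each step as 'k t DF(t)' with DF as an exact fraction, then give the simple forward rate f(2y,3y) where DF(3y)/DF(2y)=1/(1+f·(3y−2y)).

1 1 9727/10000
2 2 4769/5000
3 3 4689/5000
4 4 4601/5000
f(2y,3y) = ((4769/5000)/(4689/5000) − 1)/(1) = 80/4689 ≈ 1.7061%

step 1 [1y] swap r/1=273/9727: DF=(1 − 273/9727·(0))/(1+273/9727) = 9727/10000 ≈ 0.972700
step 2 [2y] swap r/1=462/19265: DF=(1 − 462/19265·(0.972700))/(1+462/19265) = 4769/5000 ≈ 0.953800
step 3 [3y] zero: DF = P = 4689/5000 ≈ 0.937800
step 4 [4y] zero: DF = P = 4601/5000 ≈ 0.920200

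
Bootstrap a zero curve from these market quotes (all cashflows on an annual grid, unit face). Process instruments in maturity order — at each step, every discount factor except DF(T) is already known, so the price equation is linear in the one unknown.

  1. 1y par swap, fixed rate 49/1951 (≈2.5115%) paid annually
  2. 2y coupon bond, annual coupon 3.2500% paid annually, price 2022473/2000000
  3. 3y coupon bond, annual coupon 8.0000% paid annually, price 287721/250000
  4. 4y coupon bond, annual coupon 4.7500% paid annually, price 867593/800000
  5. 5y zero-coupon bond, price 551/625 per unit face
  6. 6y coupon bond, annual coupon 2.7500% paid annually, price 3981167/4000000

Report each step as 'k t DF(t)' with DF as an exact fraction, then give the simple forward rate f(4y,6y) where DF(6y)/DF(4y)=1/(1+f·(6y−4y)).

1 1 1951/2000
2 2 9487/10000
3 3 9231/10000
4 4 4531/5000
5 5 551/625
6 6 4223/5000
f(4y,6y) = ((4531/5000)/(4223/5000) − 1)/(2) = 154/4223 ≈ 3.6467%

step 1 [1y] swap r/1=49/1951: DF=(1 − 49/1951·(0))/(1+49/1951) = 1951/2000 ≈ 0.975500
step 2 [2y] bond c/1=13/400: DF=(2022473/2000000 − 13/400·(0.975500))/(1+13/400) = 9487/10000 ≈ 0.948700
step 3 [3y] bond c/1=2/25: DF=(287721/250000 − 2/25·(0.975500+0.948700))/(1+2/25) = 9231/10000 ≈ 0.923100
step 4 [4y] bond c/1=19/400: DF=(867593/800000 − 19/400·(0.975500+0.948700+0.923100))/(1+19/400) = 4531/5000 ≈ 0.906200
step 5 [5y] zero: DF = P = 551/625 ≈ 0.881600
step 6 [6y] bond c/1=11/400: DF=(3981167/4000000 − 11/400·(0.975500+0.948700+0.923100+0.906200+0.881600))/(1+11/400) = 4223/5000 ≈ 0.844600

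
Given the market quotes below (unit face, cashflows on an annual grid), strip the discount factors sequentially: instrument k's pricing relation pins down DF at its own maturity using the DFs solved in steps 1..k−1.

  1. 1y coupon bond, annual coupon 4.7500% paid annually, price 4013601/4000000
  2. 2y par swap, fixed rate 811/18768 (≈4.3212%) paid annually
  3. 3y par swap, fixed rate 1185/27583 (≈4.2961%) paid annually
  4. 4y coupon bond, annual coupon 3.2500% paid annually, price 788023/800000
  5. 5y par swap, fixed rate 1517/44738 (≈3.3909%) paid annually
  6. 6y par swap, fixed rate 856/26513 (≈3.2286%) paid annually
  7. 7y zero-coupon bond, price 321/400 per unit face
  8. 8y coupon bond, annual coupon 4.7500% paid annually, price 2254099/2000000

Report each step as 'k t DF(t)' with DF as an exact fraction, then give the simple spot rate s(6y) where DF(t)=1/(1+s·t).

step 1 [1y] bond c/1=19/400: DF=(4013601/4000000 − 19/400·(0))/(1+19/400) = 9579/10000 ≈ 0.957900
step 2 [2y] swap r/1=811/18768: DF=(1 − 811/18768·(0.957900))/(1+811/18768) = 9189/10000 ≈ 0.918900
step 3 [3y] swap r/1=1185/27583: DF=(1 − 1185/27583·(0.957900+0.918900))/(1+1185/27583) = 1763/2000 ≈ 0.881500
step 4 [4y] bond c/1=13/400: DF=(788023/800000 − 13/400·(0.957900+0.918900+0.881500))/(1+13/400) = 542/625 ≈ 0.867200
step 5 [5y] swap r/1=1517/44738: DF=(1 − 1517/44738·(0.957900+0.918900+0.881500+0.867200))/(1+1517/44738) = 8483/10000 ≈ 0.848300
step 6 [6y] swap r/1=856/26513: DF=(1 − 856/26513·(0.957900+0.918900+0.881500+0.867200+0.848300))/(1+856/26513) = 518/625 ≈ 0.828800
step 7 [7y] zero: DF = P = 321/400 ≈ 0.802500
step 8 [8y] bond c/1=19/400: DF=(2254099/2000000 − 19/400·(0.957900+0.918900+0.881500+0.867200+0.848300+0.828800+0.802500))/(1+19/400) = 7991/10000 ≈ 0.799100

1 1 9579/10000
2 2 9189/10000
3 3 1763/2000
4 4 542/625
5 5 8483/10000
6 6 518/625
7 7 321/400
8 8 7991/10000
s(6y) = (1/(518/625) − 1)/(6) = 107/3108 ≈ 3.4427%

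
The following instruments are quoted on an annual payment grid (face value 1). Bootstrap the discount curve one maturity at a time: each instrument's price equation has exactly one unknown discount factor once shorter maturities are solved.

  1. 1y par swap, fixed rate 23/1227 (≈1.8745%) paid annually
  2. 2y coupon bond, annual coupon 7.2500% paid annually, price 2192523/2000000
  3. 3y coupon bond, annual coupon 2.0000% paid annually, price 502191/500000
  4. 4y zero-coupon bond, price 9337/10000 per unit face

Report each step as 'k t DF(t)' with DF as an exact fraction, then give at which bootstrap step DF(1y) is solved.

step 1 [1y] swap r/1=23/1227: DF=(1 − 23/1227·(0))/(1+23/1227) = 1227/1250 ≈ 0.981600
step 2 [2y] bond c/1=29/400: DF=(2192523/2000000 − 29/400·(0.981600))/(1+29/400) = 4779/5000 ≈ 0.955800
step 3 [3y] bond c/1=1/50: DF=(502191/500000 − 1/50·(0.981600+0.955800))/(1+1/50) = 9467/10000 ≈ 0.946700
step 4 [4y] zero: DF = P = 9337/10000 ≈ 0.933700

1 1 1227/1250
2 2 4779/5000
3 3 9467/10000
4 4 9337/10000
DF(1y) is solved at step 1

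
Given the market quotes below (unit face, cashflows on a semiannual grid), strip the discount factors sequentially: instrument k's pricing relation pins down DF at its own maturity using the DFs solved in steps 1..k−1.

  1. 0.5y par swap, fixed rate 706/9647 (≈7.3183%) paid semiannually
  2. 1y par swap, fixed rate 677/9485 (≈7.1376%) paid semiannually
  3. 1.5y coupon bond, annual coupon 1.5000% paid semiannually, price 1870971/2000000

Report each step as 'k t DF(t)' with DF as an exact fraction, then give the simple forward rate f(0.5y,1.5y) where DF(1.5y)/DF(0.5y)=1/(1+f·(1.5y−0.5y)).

step 1 [0.5y] swap r/2=353/9647: DF=(1 − 353/9647·(0))/(1+353/9647) = 9647/10000 ≈ 0.964700
step 2 [1y] swap r/2=677/18970: DF=(1 − 677/18970·(0.964700))/(1+677/18970) = 9323/10000 ≈ 0.932300
step 3 [1.5y] bond c/2=3/400: DF=(1870971/2000000 − 3/400·(0.964700+0.932300))/(1+3/400) = 1143/1250 ≈ 0.914400

1 1/2 9647/10000
2 1 9323/10000
3 3/2 1143/1250
f(0.5y,1.5y) = ((9647/10000)/(1143/1250) − 1)/(1) = 503/9144 ≈ 5.5009%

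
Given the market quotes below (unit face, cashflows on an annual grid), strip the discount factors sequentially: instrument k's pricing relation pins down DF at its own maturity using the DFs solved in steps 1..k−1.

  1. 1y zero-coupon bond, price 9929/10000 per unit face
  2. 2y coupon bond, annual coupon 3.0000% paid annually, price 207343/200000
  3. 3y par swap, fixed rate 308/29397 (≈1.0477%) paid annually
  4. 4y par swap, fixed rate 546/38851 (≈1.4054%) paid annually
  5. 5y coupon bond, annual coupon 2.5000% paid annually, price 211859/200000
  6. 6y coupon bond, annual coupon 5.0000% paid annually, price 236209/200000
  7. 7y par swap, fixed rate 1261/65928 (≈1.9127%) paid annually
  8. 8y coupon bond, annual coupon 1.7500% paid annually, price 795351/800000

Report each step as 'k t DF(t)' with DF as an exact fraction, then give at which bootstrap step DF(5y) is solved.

step 1 [1y] zero: DF = P = 9929/10000 ≈ 0.992900
step 2 [2y] bond c/1=3/100: DF=(207343/200000 − 3/100·(0.992900))/(1+3/100) = 611/625 ≈ 0.977600
step 3 [3y] swap r/1=308/29397: DF=(1 − 308/29397·(0.992900+0.977600))/(1+308/29397) = 2423/2500 ≈ 0.969200
step 4 [4y] swap r/1=546/38851: DF=(1 − 546/38851·(0.992900+0.977600+0.969200))/(1+546/38851) = 4727/5000 ≈ 0.945400
step 5 [5y] bond c/1=1/40: DF=(211859/200000 − 1/40·(0.992900+0.977600+0.969200+0.945400))/(1+1/40) = 9387/10000 ≈ 0.938700
step 6 [6y] bond c/1=1/20: DF=(236209/200000 − 1/20·(0.992900+0.977600+0.969200+0.945400+0.938700))/(1+1/20) = 8951/10000 ≈ 0.895100
step 7 [7y] swap r/1=1261/65928: DF=(1 − 1261/65928·(0.992900+0.977600+0.969200+0.945400+0.938700+0.895100))/(1+1261/65928) = 8739/10000 ≈ 0.873900
step 8 [8y] bond c/1=7/400: DF=(795351/800000 − 7/400·(0.992900+0.977600+0.969200+0.945400+0.938700+0.895100+0.873900))/(1+7/400) = 8637/10000 ≈ 0.863700

1 1 9929/10000
2 2 611/625
3 3 2423/2500
4 4 4727/5000
5 5 9387/10000
6 6 8951/10000
7 7 8739/10000
8 8 8637/10000
DF(5y) is solved at step 5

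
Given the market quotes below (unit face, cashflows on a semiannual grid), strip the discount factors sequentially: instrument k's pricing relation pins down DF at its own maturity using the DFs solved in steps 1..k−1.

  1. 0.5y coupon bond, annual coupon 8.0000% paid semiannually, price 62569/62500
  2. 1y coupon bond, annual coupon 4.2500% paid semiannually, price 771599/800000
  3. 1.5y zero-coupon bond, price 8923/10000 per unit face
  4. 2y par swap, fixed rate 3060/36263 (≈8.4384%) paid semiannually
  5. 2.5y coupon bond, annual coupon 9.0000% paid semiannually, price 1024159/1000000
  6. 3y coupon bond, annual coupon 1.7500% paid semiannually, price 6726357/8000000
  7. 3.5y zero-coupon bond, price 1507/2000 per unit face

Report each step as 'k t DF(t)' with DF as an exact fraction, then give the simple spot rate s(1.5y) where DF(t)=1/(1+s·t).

1 1/2 4813/5000
2 1 2311/2500
3 3/2 8923/10000
4 2 847/1000
5 5/2 8239/10000
6 3 7949/10000
7 7/2 1507/2000
s(1.5y) = (1/(8923/10000) − 1)/(3/2) = 718/8923 ≈ 8.0466%

step 1 [0.5y] bond c/2=1/25: DF=(62569/62500 − 1/25·(0))/(1+1/25) = 4813/5000 ≈ 0.962600
step 2 [1y] bond c/2=17/800: DF=(771599/800000 − 17/800·(0.962600))/(1+17/800) = 2311/2500 ≈ 0.924400
step 3 [1.5y] zero: DF = P = 8923/10000 ≈ 0.892300
step 4 [2y] swap r/2=1530/36263: DF=(1 − 1530/36263·(0.962600+0.924400+0.892300))/(1+1530/36263) = 847/1000 ≈ 0.847000
step 5 [2.5y] bond c/2=9/200: DF=(1024159/1000000 − 9/200·(0.962600+0.924400+0.892300+0.847000))/(1+9/200) = 8239/10000 ≈ 0.823900
step 6 [3y] bond c/2=7/800: DF=(6726357/8000000 − 7/800·(0.962600+0.924400+0.892300+0.847000+0.823900))/(1+7/800) = 7949/10000 ≈ 0.794900
step 7 [3.5y] zero: DF = P = 1507/2000 ≈ 0.753500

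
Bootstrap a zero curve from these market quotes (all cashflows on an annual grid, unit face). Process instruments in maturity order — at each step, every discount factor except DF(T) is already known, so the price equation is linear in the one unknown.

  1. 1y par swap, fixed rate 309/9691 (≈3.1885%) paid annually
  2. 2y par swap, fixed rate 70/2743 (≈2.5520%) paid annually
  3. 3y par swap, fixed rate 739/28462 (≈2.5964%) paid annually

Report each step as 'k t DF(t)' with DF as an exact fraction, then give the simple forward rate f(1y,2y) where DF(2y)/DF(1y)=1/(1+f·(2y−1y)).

1 1 9691/10000
2 2 951/1000
3 3 9261/10000
f(1y,2y) = ((9691/10000)/(951/1000) − 1)/(1) = 181/9510 ≈ 1.9033%

step 1 [1y] swap r/1=309/9691: DF=(1 − 309/9691·(0))/(1+309/9691) = 9691/10000 ≈ 0.969100
step 2 [2y] swap r/1=70/2743: DF=(1 − 70/2743·(0.969100))/(1+70/2743) = 951/1000 ≈ 0.951000
step 3 [3y] swap r/1=739/28462: DF=(1 − 739/28462·(0.969100+0.951000))/(1+739/28462) = 9261/10000 ≈ 0.926100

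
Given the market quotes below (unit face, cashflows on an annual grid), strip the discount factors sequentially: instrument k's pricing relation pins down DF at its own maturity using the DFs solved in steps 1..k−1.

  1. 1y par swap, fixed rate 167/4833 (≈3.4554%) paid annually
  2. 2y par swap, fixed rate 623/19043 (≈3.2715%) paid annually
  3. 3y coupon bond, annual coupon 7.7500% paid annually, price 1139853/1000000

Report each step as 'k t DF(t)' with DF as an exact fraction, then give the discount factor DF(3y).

step 1 [1y] swap r/1=167/4833: DF=(1 − 167/4833·(0))/(1+167/4833) = 4833/5000 ≈ 0.966600
step 2 [2y] swap r/1=623/19043: DF=(1 − 623/19043·(0.966600))/(1+623/19043) = 9377/10000 ≈ 0.937700
step 3 [3y] bond c/1=31/400: DF=(1139853/1000000 − 31/400·(0.966600+0.937700))/(1+31/400) = 9209/10000 ≈ 0.920900

1 1 4833/5000
2 2 9377/10000
3 3 9209/10000
DF(3y) = 9209/10000 ≈ 0.920900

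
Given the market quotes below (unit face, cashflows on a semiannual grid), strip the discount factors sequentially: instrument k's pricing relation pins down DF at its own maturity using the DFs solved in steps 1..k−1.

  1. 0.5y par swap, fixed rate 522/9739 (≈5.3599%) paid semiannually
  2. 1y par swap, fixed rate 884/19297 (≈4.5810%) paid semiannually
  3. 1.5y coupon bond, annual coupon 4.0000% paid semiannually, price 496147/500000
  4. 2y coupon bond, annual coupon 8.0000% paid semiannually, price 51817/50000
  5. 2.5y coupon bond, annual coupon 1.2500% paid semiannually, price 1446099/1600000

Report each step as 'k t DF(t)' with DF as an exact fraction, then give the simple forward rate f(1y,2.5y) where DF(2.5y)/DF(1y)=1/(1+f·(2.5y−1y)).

1 1/2 9739/10000
2 1 4779/5000
3 3/2 187/200
4 2 8863/10000
5 5/2 8749/10000
f(1y,2.5y) = ((4779/5000)/(8749/10000) − 1)/(3/2) = 1618/26247 ≈ 6.1645%

step 1 [0.5y] swap r/2=261/9739: DF=(1 − 261/9739·(0))/(1+261/9739) = 9739/10000 ≈ 0.973900
step 2 [1y] swap r/2=442/19297: DF=(1 − 442/19297·(0.973900))/(1+442/19297) = 4779/5000 ≈ 0.955800
step 3 [1.5y] bond c/2=1/50: DF=(496147/500000 − 1/50·(0.973900+0.955800))/(1+1/50) = 187/200 ≈ 0.935000
step 4 [2y] bond c/2=1/25: DF=(51817/50000 − 1/25·(0.973900+0.955800+0.935000))/(1+1/25) = 8863/10000 ≈ 0.886300
step 5 [2.5y] bond c/2=1/160: DF=(1446099/1600000 − 1/160·(0.973900+0.955800+0.935000+0.886300))/(1+1/160) = 8749/10000 ≈ 0.874900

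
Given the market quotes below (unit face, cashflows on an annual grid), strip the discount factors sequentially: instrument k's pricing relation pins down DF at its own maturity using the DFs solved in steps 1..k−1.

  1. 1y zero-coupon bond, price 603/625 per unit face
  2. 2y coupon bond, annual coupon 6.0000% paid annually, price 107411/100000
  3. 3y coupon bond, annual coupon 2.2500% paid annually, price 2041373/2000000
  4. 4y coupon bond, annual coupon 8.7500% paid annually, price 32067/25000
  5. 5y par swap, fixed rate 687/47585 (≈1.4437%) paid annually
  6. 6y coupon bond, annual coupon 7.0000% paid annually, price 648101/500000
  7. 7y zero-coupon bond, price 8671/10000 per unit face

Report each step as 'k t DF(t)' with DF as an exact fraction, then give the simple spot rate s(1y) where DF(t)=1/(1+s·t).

step 1 [1y] zero: DF = P = 603/625 ≈ 0.964800
step 2 [2y] bond c/1=3/50: DF=(107411/100000 − 3/50·(0.964800))/(1+3/50) = 9587/10000 ≈ 0.958700
step 3 [3y] bond c/1=9/400: DF=(2041373/2000000 − 9/400·(0.964800+0.958700))/(1+9/400) = 9559/10000 ≈ 0.955900
step 4 [4y] bond c/1=7/80: DF=(32067/25000 − 7/80·(0.964800+0.958700+0.955900))/(1+7/80) = 4739/5000 ≈ 0.947800
step 5 [5y] swap r/1=687/47585: DF=(1 − 687/47585·(0.964800+0.958700+0.955900+0.947800))/(1+687/47585) = 9313/10000 ≈ 0.931300
step 6 [6y] bond c/1=7/100: DF=(648101/500000 − 7/100·(0.964800+0.958700+0.955900+0.947800+0.931300))/(1+7/100) = 9001/10000 ≈ 0.900100
step 7 [7y] zero: DF = P = 8671/10000 ≈ 0.867100

1 1 603/625
2 2 9587/10000
3 3 9559/10000
4 4 4739/5000
5 5 9313/10000
6 6 9001/10000
7 7 8671/10000
s(1y) = (1/(603/625) − 1)/(1) = 22/603 ≈ 3.6484%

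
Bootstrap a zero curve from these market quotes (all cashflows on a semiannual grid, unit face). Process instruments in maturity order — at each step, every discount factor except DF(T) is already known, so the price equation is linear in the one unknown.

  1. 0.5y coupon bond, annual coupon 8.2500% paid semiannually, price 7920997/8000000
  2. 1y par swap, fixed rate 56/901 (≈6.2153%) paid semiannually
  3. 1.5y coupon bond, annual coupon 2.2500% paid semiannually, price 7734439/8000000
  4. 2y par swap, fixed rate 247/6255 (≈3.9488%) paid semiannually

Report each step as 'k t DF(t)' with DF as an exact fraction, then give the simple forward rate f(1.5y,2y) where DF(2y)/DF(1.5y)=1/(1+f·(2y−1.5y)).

step 1 [0.5y] bond c/2=33/800: DF=(7920997/8000000 − 33/800·(0))/(1+33/800) = 9509/10000 ≈ 0.950900
step 2 [1y] swap r/2=28/901: DF=(1 − 28/901·(0.950900))/(1+28/901) = 2353/2500 ≈ 0.941200
step 3 [1.5y] bond c/2=9/800: DF=(7734439/8000000 − 9/800·(0.950900+0.941200))/(1+9/800) = 187/200 ≈ 0.935000
step 4 [2y] swap r/2=247/12510: DF=(1 − 247/12510·(0.950900+0.941200+0.935000))/(1+247/12510) = 9259/10000 ≈ 0.925900

1 1/2 9509/10000
2 1 2353/2500
3 3/2 187/200
4 2 9259/10000
f(1.5y,2y) = ((187/200)/(9259/10000) − 1)/(1/2) = 182/9259 ≈ 1.9657%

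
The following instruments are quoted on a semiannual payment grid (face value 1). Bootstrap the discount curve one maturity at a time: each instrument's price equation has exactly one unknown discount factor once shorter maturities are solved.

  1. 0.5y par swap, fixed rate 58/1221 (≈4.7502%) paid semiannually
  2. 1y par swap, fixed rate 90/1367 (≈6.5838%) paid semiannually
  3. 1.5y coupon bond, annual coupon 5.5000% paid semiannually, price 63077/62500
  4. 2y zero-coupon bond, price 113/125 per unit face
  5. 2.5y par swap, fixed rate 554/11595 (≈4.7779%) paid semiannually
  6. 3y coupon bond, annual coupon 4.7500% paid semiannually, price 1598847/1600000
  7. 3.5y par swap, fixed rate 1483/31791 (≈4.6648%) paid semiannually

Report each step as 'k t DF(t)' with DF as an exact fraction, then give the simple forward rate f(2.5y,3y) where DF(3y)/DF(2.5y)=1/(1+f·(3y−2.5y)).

1 1/2 1221/1250
2 1 937/1000
3 3/2 931/1000
4 2 113/125
5 5/2 2223/2500
6 3 1737/2000
7 7/2 8517/10000
f(2.5y,3y) = ((2223/2500)/(1737/2000) − 1)/(1/2) = 46/965 ≈ 4.7668%

step 1 [0.5y] swap r/2=29/1221: DF=(1 − 29/1221·(0))/(1+29/1221) = 1221/1250 ≈ 0.976800
step 2 [1y] swap r/2=45/1367: DF=(1 − 45/1367·(0.976800))/(1+45/1367) = 937/1000 ≈ 0.937000
step 3 [1.5y] bond c/2=11/400: DF=(63077/62500 − 11/400·(0.976800+0.937000))/(1+11/400) = 931/1000 ≈ 0.931000
step 4 [2y] zero: DF = P = 113/125 ≈ 0.904000
step 5 [2.5y] swap r/2=277/11595: DF=(1 − 277/11595·(0.976800+0.937000+0.931000+0.904000))/(1+277/11595) = 2223/2500 ≈ 0.889200
step 6 [3y] bond c/2=19/800: DF=(1598847/1600000 − 19/800·(0.976800+0.937000+0.931000+0.904000+0.889200))/(1+19/800) = 1737/2000 ≈ 0.868500
step 7 [3.5y] swap r/2=1483/63582: DF=(1 − 1483/63582·(0.976800+0.937000+0.931000+0.904000+0.889200+0.868500))/(1+1483/63582) = 8517/10000 ≈ 0.851700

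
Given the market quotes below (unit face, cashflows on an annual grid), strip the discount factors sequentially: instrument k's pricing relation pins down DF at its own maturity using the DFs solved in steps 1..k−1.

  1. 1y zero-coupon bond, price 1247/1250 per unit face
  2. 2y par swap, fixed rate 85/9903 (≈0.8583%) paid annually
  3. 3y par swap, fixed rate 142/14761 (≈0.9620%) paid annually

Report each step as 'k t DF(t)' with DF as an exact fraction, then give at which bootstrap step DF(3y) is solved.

1 1 1247/1250
2 2 983/1000
3 3 2429/2500
DF(3y) is solved at step 3

step 1 [1y] zero: DF = P = 1247/1250 ≈ 0.997600
step 2 [2y] swap r/1=85/9903: DF=(1 − 85/9903·(0.997600))/(1+85/9903) = 983/1000 ≈ 0.983000
step 3 [3y] swap r/1=142/14761: DF=(1 − 142/14761·(0.997600+0.983000))/(1+142/14761) = 2429/2500 ≈ 0.971600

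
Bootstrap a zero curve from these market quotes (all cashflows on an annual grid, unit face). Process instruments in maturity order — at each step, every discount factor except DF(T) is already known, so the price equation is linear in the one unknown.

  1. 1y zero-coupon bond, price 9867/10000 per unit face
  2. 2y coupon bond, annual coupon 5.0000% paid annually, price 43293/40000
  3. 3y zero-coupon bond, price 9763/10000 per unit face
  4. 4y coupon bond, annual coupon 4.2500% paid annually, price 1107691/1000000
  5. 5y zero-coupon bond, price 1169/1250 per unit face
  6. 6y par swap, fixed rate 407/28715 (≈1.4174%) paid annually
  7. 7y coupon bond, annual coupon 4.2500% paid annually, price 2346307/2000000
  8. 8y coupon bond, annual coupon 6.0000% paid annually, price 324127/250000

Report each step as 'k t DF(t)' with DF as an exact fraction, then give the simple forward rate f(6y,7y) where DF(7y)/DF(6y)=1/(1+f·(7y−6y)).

step 1 [1y] zero: DF = P = 9867/10000 ≈ 0.986700
step 2 [2y] bond c/1=1/20: DF=(43293/40000 − 1/20·(0.986700))/(1+1/20) = 4919/5000 ≈ 0.983800
step 3 [3y] zero: DF = P = 9763/10000 ≈ 0.976300
step 4 [4y] bond c/1=17/400: DF=(1107691/1000000 − 17/400·(0.986700+0.983800+0.976300))/(1+17/400) = 589/625 ≈ 0.942400
step 5 [5y] zero: DF = P = 1169/1250 ≈ 0.935200
step 6 [6y] swap r/1=407/28715: DF=(1 − 407/28715·(0.986700+0.983800+0.976300+0.942400+0.935200))/(1+407/28715) = 4593/5000 ≈ 0.918600
step 7 [7y] bond c/1=17/400: DF=(2346307/2000000 − 17/400·(0.986700+0.983800+0.976300+0.942400+0.935200+0.918600))/(1+17/400) = 557/625 ≈ 0.891200
step 8 [8y] bond c/1=3/50: DF=(324127/250000 − 3/50·(0.986700+0.983800+0.976300+0.942400+0.935200+0.918600+0.891200))/(1+3/50) = 2119/2500 ≈ 0.847600

1 1 9867/10000
2 2 4919/5000
3 3 9763/10000
4 4 589/625
5 5 1169/1250
6 6 4593/5000
7 7 557/625
8 8 2119/2500
f(6y,7y) = ((4593/5000)/(557/625) − 1)/(1) = 137/4456 ≈ 3.0745%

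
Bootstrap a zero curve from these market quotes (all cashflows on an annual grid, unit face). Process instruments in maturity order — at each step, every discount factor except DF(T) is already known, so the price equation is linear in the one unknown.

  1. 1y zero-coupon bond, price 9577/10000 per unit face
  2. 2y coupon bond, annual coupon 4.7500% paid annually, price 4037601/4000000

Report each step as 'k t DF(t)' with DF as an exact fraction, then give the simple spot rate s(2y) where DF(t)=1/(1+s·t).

1 1 9577/10000
2 2 4601/5000
s(2y) = (1/(4601/5000) − 1)/(2) = 399/9202 ≈ 4.3360%

step 1 [1y] zero: DF = P = 9577/10000 ≈ 0.957700
step 2 [2y] bond c/1=19/400: DF=(4037601/4000000 − 19/400·(0.957700))/(1+19/400) = 4601/5000 ≈ 0.920200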